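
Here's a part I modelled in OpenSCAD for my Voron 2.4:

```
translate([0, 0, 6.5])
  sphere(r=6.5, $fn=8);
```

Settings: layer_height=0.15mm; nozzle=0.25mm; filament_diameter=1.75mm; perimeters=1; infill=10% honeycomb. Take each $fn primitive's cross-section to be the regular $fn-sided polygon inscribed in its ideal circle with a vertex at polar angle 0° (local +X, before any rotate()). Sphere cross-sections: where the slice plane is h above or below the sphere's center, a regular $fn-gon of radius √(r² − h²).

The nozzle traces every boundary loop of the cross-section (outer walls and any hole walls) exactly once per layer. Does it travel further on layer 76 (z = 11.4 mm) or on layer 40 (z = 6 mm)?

layer 40 (z = 6 mm)

Layer 76 (z = 11.4): the sphere: section is a regular 8-gon, circumradius = √(r²−h²) = √(6.5²−4.9²) = 4.271 (perimeter = 2·8·4.271·sin(180°/8) = 26.15 mm). So its perimeter = 26.15 mm. Layer 40 (z = 6): the r=6.5 sphere slices to a regular 8-gon of circumradius 6.481 (√(r²−h²) with h=0.5 from center) (perimeter = 2·8·6.481·sin(180°/8) = 39.68 mm). So its perimeter = 39.68 mm. Layer 40 is larger (39.68 vs 26.15 mm).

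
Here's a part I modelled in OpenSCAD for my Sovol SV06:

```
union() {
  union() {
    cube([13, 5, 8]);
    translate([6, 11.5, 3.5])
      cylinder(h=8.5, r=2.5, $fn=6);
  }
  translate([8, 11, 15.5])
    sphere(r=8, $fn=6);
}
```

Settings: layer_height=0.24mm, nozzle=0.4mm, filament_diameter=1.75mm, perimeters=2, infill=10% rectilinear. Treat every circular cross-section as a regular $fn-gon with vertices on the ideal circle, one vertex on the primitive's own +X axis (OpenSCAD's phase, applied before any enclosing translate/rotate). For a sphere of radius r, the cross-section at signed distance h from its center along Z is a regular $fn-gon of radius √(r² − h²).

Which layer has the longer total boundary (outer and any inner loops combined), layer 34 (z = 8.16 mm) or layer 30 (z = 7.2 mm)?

Layer 34 (z = 8.16): the cube does not reach this height (z outside [0, 8]); the cylinder at (6, 11.5): section is a regular 6-gon, circumradius r=2.5 (perimeter = 2·6·2.500·sin(180°/6) = 15.00 mm); Merging all regions: only the r=2.5 cylinder at (6, 11.5) is present, so the union is just that shape — boundary = 15.00 mm; the r=8 sphere at (8, 11) contributes a regular 6-gon of circumradius √(8²−7.34²) = 3.182 (perimeter = 2·6·3.182·sin(180°/6) = 19.09 mm); Taking the union: the regions partially overlap (shared area 10.39 mm²), so the edge portions inside another operand are dropped and the merged outline is re-measured after clipping — boundary = 21.73 mm. So its perimeter = 21.73 mm. Layer 30 (z = 7.2): the 13×5 cube contributes its full rectangle (perimeter 36.00 mm); the cylinder at (6, 11.5): section is a regular 6-gon, circumradius r=2.5 (perimeter = 2·6·2.500·sin(180°/6) = 15.00 mm); Taking the union: the 2 present regions are separate (no shared area or edge), so areas and boundary lengths simply add and each stays a separate island — boundary = 51.00 mm; the sphere at (8, 11) is absent (|z−center|=8.300 > r=8); Combining (union): only that combined region is present, so the union is just that shape — boundary = 51.00 mm. So its perimeter = 51.00 mm. Layer 30 is larger (51.00 vs 21.73 mm).

layer 30 (z = 7.2 mm)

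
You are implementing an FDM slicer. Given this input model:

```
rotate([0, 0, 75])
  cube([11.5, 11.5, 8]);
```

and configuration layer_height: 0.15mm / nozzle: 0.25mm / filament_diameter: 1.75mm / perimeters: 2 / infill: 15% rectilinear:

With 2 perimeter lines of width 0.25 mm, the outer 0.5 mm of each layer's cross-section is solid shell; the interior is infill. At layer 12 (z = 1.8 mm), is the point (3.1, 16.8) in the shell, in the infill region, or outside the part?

At z = 1.8 mm: the 11.5×11.5 cube contributes its full rectangle; (rotated 75° about Z; rotation is an isometry so areas/perimeters/island counts are preserved). Overall, the cross-section is a single solid region. Undo the 75° rotation: the query point maps to (17.030, 1.354) in the un-rotated model frame. The nearest boundary edge runs (11.50, 0.00)→(11.50, 11.50); distance from the point to it = 5.53 mm. The point is not inside any of the regions above, so it lies outside the cross-section (5.53 mm from the nearest boundary).

outside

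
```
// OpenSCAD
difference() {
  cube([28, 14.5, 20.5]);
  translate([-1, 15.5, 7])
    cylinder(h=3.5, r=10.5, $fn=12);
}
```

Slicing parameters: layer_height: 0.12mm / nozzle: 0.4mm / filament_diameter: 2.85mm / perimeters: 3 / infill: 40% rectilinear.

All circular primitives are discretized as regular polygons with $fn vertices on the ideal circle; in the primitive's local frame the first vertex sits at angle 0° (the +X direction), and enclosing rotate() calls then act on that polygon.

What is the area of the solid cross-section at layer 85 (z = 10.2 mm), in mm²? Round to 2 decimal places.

At z = 10.2 mm: the 28×14.5 cube contributes its full rectangle (area 406.00 mm²); the cylinder at (-1, 15.5): section is a regular 12-gon, circumradius r=10.5 (area = (12/2)·10.500²·sin(360°/12) = 330.75 mm²); After the difference (first − rest): starting from the 28×14.5 cube (406.00 mm²), the r=10.5 cylinder at (-1, 15.5) partially overlaps it — only the 62.96 mm² overlap (of its 330.75 mm²) is removed, clipping the outline — area = 343.04 mm². Overall, the cross-section is a single solid region. Net area = 343.04 mm².

343.04 mm²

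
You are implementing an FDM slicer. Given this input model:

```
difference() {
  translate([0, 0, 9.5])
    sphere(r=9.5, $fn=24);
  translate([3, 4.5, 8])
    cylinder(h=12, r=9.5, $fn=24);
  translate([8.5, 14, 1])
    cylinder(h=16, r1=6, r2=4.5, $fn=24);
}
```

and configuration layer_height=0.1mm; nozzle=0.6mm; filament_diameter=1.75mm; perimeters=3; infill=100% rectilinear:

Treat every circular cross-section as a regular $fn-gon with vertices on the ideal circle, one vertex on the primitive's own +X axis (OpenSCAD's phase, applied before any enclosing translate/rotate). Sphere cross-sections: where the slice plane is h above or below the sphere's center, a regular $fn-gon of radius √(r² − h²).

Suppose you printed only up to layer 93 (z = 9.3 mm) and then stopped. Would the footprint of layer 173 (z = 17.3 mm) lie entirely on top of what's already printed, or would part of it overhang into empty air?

Compare the two slices. At z = 9.3: the r=9.5 sphere slices to a regular 24-gon of circumradius 9.498 (√(r²−h²) with h=0.2 from center) (area = (24/2)·9.498²·sin(360°/24) = 280.18 mm²); the cylinder at (3, 4.5): section is a regular 24-gon, circumradius r=9.5 (area = (24/2)·9.500²·sin(360°/24) = 280.30 mm²); the cone at (8.5, 14) contributes a regular 24-gon of circumradius 5.222 (interpolated between r1=6 and r2=4.5 at t=0.519) (area = (24/2)·5.222²·sin(360°/24) = 84.69 mm²); Subtracting the remaining from the first: starting from the r=9.5 sphere (280.18 mm²), the r=9.5 cylinder at (3, 4.5) partially overlaps it — only the 179.49 mm² overlap (of its 280.30 mm²) is removed, clipping the outline; the cone at (8.5, 14) misses the remaining region (no effect) — area = 100.68 mm². At z = 17.3: the r=9.5 sphere slices to a regular 24-gon of circumradius 5.423 (√(r²−h²) with h=7.8 from center) (area = (24/2)·5.423²·sin(360°/24) = 91.34 mm²); the r=9.5 cylinder at (3, 4.5) contributes a regular 24-gon of circumradius 9.5 (area = (24/2)·9.500²·sin(360°/24) = 280.30 mm²); the cone at (8.5, 14) is absent (z outside [1, 17]); Taking the first minus the rest: starting from the r=9.5 sphere (91.34 mm²), the r=9.5 cylinder at (3, 4.5) partially overlaps it — only the 82.27 mm² overlap (of its 280.30 mm²) is removed, clipping the outline — area = 9.08 mm². Checking containment: the cross-section at z = 17.3 is a subset of the cross-section at z = 9.3.

entirely on top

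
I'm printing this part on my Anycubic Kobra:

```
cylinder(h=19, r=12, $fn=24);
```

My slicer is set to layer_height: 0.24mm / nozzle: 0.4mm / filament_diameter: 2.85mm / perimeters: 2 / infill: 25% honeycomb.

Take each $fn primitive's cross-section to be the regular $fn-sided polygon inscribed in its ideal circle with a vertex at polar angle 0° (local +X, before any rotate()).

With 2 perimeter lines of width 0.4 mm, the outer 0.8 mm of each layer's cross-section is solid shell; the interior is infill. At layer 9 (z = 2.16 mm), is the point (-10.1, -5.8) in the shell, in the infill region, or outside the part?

shell

At z = 2.16 mm: the r=12 cylinder gives a regular 24-gon of circumradius 12 (constant along its height). Overall, the cross-section is a single solid region. The nearest boundary edge runs (-11.59, -3.11)→(-10.39, -6.00); distance from the point to it = 0.35 mm. The point is inside the cross-section, 0.35 mm from the nearest boundary — within the 0.8 mm shell band (2 × 0.4).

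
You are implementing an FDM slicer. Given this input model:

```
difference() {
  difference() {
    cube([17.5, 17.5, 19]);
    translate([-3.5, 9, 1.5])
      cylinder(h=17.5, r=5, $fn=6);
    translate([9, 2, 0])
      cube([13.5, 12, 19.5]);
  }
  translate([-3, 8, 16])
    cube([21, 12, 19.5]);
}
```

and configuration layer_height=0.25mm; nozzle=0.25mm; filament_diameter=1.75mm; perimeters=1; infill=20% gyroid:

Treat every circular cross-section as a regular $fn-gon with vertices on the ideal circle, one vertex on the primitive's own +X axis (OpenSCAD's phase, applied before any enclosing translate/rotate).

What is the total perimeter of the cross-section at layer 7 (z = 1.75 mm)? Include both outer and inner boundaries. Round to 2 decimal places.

87.80 mm

At z = 1.75 mm: the cube (footprint 17.5×17.5) is included at this height (perimeter 70.00 mm); the r=5 cylinder at (-3.5, 9) contributes a regular 6-gon of circumradius 5 (perimeter = 2·6·5.000·sin(180°/6) = 30.00 mm); the cube at (9, 2) is present — its section is the full 13.5×12 rectangle (perimeter 51.00 mm); After the difference (first − rest): starting from the 17.5×17.5 cube, the r=5 cylinder at (-3.5, 9) partially overlaps it — only the 3.90 mm² overlap (of its 64.95 mm²) is removed, clipping the outline; the 13.5×12 cube at (9, 2) partially overlaps it — only the 102.00 mm² overlap (of its 162.00 mm²) is removed, clipping the outline — boundary = 87.80 mm; the cube at (-3, 8) is not intersected at this z (z outside [16, 35.5]); Subtracting the remaining from the first: none of the subtracted shapes is present at this height, so the result so far is unchanged — boundary = 87.80 mm. Overall, the cross-section is a single solid region. Total boundary length (outer) = 87.80 mm.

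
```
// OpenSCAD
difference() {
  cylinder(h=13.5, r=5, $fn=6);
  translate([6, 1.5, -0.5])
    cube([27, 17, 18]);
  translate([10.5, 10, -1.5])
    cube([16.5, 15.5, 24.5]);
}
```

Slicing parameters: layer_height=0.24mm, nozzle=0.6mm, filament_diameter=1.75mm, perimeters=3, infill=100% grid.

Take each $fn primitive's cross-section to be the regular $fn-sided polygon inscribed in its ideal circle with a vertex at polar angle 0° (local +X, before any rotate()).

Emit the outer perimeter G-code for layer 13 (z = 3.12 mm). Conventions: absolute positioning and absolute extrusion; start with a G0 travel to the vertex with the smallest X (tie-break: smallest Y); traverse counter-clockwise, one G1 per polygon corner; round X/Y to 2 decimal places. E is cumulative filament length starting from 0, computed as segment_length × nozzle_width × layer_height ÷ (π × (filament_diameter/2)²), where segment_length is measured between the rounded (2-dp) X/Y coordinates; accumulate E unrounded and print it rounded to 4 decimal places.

At z = 3.12 mm: the r=5 cylinder gives a regular 6-gon of circumradius 5 (constant along its height); the cube at (6, 1.5) is present — its section is the full 27×17 rectangle; the 16.5×15.5 cube at (10.5, 10) contributes its full rectangle; Subtracting the remaining from the first: starting from the r=5 cylinder, the 27×17 cube at (6, 1.5) misses the remaining region (no effect); the 16.5×15.5 cube at (10.5, 10) misses the remaining region (no effect) — 1 connected region. The outline is a single polygon with 6 vertices. Extrusion per mm of travel: 0.6 × 0.24 / (π × 0.875²) = 0.059868. Accumulating E over each segment gives final E = 1.7960.

G0 X-5.00 Y0.00 Z3.12
G1 X-2.50 Y-4.33 E0.2993
G1 X2.50 Y-4.33 E0.5987
G1 X5.00 Y0.00 E0.8980
G1 X2.50 Y4.33 E1.1973
G1 X-2.50 Y4.33 E1.4967
G1 X-5.00 Y0.00 E1.7960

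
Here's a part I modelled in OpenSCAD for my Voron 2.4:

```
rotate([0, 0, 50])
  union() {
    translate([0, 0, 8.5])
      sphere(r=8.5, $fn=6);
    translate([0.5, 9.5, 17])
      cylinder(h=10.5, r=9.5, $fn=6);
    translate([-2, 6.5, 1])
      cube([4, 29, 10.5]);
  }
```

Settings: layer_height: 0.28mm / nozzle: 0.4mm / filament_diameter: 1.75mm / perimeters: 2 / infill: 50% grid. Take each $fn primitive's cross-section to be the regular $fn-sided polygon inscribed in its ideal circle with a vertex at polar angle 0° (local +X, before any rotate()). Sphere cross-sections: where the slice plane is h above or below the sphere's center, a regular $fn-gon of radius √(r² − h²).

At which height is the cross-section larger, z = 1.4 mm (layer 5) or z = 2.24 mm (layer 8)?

layer 8 (z = 2.24 mm)

Layer 5 (z = 1.4): the sphere: section is a regular 6-gon, circumradius = √(r²−h²) = √(8.5²−7.1²) = 4.673 (area = (6/2)·4.673²·sin(360°/6) = 56.74 mm²); the cylinder at (0.5, 9.5) does not reach this height (z outside [17, 27.5]); the 4×29 cube at (-2, 6.5) contributes its full rectangle (area 116.00 mm²); Taking the union: the 2 present regions are separate (no shared area or edge), so areas and boundary lengths simply add and each stays a separate island — area = 172.74 mm²; (rotated 50° about Z; rotation is an isometry so areas/perimeters/island counts are preserved). So its area = 172.74 mm². Layer 8 (z = 2.24): the r=8.5 sphere slices to a regular 6-gon of circumradius 5.750 (√(r²−h²) with h=6.26 from center) (area = (6/2)·5.750²·sin(360°/6) = 85.90 mm²); the cylinder at (0.5, 9.5) is absent (z outside [17, 27.5]); the cube at (-2, 6.5) (footprint 4×29) is included at this height (area 116.00 mm²); Merging all regions: the 2 present regions are separate (no shared area or edge), so areas and boundary lengths simply add and each stays a separate island — area = 201.90 mm²; (whole slice rotated 50° about Z — lengths, areas and connectivity unchanged). So its area = 201.90 mm². Layer 8 is larger (201.90 vs 172.74 mm²).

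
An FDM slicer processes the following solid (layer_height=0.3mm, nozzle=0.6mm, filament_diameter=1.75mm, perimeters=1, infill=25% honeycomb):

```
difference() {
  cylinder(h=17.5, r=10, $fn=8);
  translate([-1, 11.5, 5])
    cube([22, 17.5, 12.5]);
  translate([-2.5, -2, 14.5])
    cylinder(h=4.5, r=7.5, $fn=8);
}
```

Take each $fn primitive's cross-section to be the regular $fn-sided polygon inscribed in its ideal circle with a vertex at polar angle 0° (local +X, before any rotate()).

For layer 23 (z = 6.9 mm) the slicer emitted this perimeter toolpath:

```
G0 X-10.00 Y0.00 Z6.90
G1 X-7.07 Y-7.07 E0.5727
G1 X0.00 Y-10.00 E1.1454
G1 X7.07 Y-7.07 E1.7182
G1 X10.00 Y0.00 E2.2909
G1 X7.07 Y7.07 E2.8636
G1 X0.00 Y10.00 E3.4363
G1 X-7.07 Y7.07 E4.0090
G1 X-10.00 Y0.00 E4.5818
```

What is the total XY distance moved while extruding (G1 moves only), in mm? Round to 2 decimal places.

Sum the Euclidean lengths of each G1 segment: total = 61.22 mm.

61.22 mm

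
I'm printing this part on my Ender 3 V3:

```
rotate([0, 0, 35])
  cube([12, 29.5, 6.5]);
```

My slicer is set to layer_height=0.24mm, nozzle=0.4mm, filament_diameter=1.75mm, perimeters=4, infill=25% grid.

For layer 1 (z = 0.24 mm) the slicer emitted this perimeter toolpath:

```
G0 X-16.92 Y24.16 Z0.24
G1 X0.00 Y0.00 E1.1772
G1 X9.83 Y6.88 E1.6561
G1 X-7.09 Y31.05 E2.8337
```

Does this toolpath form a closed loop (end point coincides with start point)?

no

Start point (G0): (-16.92, 24.16). End point (last G1): the path does not return to the start — open.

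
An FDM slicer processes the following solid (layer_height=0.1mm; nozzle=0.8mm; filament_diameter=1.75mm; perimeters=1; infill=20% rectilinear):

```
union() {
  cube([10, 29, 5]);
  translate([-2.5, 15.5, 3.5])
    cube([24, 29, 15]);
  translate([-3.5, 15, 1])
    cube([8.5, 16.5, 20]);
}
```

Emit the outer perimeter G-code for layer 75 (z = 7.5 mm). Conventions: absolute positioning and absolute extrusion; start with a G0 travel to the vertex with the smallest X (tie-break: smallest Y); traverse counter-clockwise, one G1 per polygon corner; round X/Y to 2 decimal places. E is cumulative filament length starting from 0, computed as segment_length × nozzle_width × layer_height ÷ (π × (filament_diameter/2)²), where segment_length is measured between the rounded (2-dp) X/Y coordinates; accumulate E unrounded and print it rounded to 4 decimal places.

At z = 7.5 mm: the cube does not reach this height (z outside [0, 5]); the cube at (-2.5, 15.5) (footprint 24×29) is included at this height; the cube at (-3.5, 15) is present — its section is the full 8.5×16.5 rectangle; Merging all regions: the regions partially overlap (shared area 120.00 mm²), so overlapping operands fuse into one piece — 1 connected region. The outline is a single polygon with 8 vertices. Extrusion per mm of travel: 0.8 × 0.1 / (π × 0.875²) = 0.033260. Accumulating E over each segment gives final E = 3.6254.

G0 X-3.50 Y15.00 Z7.50
G1 X5.00 Y15.00 E0.2827
G1 X5.00 Y15.50 E0.2993
G1 X21.50 Y15.50 E0.8481
G1 X21.50 Y44.50 E1.8127
G1 X-2.50 Y44.50 E2.6109
G1 X-2.50 Y31.50 E3.0433
G1 X-3.50 Y31.50 E3.0766
G1 X-3.50 Y15.00 E3.6254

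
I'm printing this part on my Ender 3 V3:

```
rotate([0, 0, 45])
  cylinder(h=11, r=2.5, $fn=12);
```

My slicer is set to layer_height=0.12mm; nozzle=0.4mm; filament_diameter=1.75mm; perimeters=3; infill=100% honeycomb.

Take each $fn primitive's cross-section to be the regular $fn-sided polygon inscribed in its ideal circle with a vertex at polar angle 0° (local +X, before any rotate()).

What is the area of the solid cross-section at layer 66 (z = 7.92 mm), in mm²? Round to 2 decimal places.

At z = 7.92 mm: the r=2.5 cylinder gives a regular 12-gon of circumradius 2.5 (constant along its height) (area = (12/2)·2.500²·sin(360°/12) = 18.75 mm²); (rotated 45° about Z; rotation is an isometry so areas/perimeters/island counts are preserved). Overall, the cross-section is a single solid region. Net area = 18.75 mm².

18.75 mm²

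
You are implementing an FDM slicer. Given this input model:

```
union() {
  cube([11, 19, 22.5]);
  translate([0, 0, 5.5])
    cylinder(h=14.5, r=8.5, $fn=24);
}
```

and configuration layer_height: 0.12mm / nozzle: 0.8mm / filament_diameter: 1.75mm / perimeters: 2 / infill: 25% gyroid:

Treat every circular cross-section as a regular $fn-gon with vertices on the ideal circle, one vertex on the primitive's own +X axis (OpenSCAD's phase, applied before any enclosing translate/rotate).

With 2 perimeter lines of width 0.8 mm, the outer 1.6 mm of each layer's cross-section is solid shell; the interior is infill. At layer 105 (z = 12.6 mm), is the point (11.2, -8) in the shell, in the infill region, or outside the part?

outside

At z = 12.6 mm: the 11×19 cube contributes its full rectangle; the cylinder: section is a regular 24-gon, circumradius r=8.5; Taking the union: the regions partially overlap (shared area 56.10 mm²), so overlapping operands fuse into one piece — 1 connected region. Overall, the cross-section is a single solid region. The nearest boundary edge runs (7.36, -4.25)→(6.01, -6.01); distance from the point to it = 5.33 mm. The point is not inside any of the regions above, so it lies outside the cross-section (5.33 mm from the nearest boundary).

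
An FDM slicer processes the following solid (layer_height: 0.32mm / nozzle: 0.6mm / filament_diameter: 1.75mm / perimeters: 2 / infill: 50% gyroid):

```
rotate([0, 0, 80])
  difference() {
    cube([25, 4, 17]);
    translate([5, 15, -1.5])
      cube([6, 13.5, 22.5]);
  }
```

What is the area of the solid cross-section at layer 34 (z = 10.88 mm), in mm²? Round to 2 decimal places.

100.00 mm²

At z = 10.88 mm: the 25×4 cube contributes its full rectangle (area 100.00 mm²); the 6×13.5 cube at (5, 15) contributes its full rectangle (area 81.00 mm²); After the difference (first − rest): starting from the 25×4 cube (100.00 mm²), the 6×13.5 cube at (5, 15) misses the remaining region (no effect) — area = 100.00 mm²; (rotated 80° about Z; rotation is an isometry so areas/perimeters/island counts are preserved). Overall, the cross-section is a single solid region. Net area = 100.00 mm².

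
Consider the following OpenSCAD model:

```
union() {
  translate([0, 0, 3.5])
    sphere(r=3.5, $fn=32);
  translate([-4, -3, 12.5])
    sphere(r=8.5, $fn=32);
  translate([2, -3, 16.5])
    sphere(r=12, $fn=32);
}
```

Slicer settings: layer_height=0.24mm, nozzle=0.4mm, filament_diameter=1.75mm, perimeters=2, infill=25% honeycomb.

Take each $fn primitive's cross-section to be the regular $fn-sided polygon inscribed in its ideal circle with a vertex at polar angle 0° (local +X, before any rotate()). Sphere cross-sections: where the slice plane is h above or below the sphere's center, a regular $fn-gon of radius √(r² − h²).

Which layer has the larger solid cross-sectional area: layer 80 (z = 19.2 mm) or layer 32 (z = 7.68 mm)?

layer 80 (z = 19.2 mm)

Layer 80 (z = 19.2): the sphere is not intersected at this z (|z−center|=15.700 > r=3.5); the r=8.5 sphere at (-4, -3) contributes a regular 32-gon of circumradius √(8.5²−6.7²) = 5.231 (area = (32/2)·5.231²·sin(360°/32) = 85.40 mm²); the r=12 sphere at (2, -3) slices to a regular 32-gon of circumradius 11.692 (√(r²−h²) with h=2.7 from center) (area = (32/2)·11.692²·sin(360°/32) = 426.73 mm²); Merging all regions: the r=8.5 sphere at (-4, -3) lies entirely inside the r=12 sphere at (2, -3), so the union is just the r=12 sphere at (2, -3) — area = 426.73 mm². So its area = 426.73 mm². Layer 32 (z = 7.68): the sphere is not intersected at this z (|z−center|=4.180 > r=3.5); the r=8.5 sphere at (-4, -3) contributes a regular 32-gon of circumradius √(8.5²−4.82²) = 7.001 (area = (32/2)·7.001²·sin(360°/32) = 153.01 mm²); the sphere at (2, -3): section is a regular 32-gon, circumradius = √(r²−h²) = √(12²−8.82²) = 8.137 (area = (32/2)·8.137²·sin(360°/32) = 206.66 mm²); Combining (union): the regions partially overlap — summed areas 359.67 mm² minus the doubly-counted overlap 90.00 mm² gives 269.67 mm² — area = 269.67 mm². So its area = 269.67 mm². Layer 80 is larger (426.73 vs 269.67 mm²).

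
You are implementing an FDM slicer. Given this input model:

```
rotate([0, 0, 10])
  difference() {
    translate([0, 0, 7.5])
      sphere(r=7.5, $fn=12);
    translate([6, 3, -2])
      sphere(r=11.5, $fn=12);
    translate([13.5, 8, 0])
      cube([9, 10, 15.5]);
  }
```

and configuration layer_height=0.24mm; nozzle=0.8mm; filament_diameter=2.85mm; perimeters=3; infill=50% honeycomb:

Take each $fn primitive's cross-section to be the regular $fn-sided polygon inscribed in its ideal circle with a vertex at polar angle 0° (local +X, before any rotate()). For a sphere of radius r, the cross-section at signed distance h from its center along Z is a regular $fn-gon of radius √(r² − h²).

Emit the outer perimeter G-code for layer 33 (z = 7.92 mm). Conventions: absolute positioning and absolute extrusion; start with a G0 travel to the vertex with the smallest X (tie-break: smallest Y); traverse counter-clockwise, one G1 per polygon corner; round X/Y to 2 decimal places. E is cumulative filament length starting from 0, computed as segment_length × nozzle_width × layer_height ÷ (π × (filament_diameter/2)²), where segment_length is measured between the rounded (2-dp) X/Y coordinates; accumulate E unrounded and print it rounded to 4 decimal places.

G0 X-7.37 Y-1.30 Z7.92
G1 X-5.74 Y-4.81 E0.1165
G1 X-2.56 Y-7.04 E0.2334
G1 X1.30 Y-7.37 E0.3500
G1 X4.81 Y-5.74 E0.4664
G1 X7.04 Y-2.56 E0.5833
G1 X7.14 Y-1.39 E0.6187
G1 X6.40 Y-1.73 E0.6432
G1 X3.40 Y-1.47 E0.7338
G1 X0.93 Y0.26 E0.8246
G1 X-0.34 Y2.99 E0.9152
G1 X-0.08 Y5.99 E1.0058
G1 X0.77 Y7.19 E1.0501
G1 X-1.30 Y7.37 E1.1126
G1 X-4.81 Y5.74 E1.2291
G1 X-7.04 Y2.56 E1.3460
G1 X-7.37 Y-1.30 E1.4626

At z = 7.92 mm: the sphere: section is a regular 12-gon, circumradius = √(r²−h²) = √(7.5²−0.42²) = 7.488; the r=11.5 sphere at (6, 3) contributes a regular 12-gon of circumradius √(11.5²−9.92²) = 5.818; the cube at (13.5, 8) (footprint 9×10) is included at this height; Taking the first minus the rest: starting from the r=7.5 sphere, the r=11.5 sphere at (6, 3) partially overlaps it — only the 48.74 mm² overlap (of its 101.53 mm²) is removed, clipping the outline; the 9×10 cube at (13.5, 8) misses the remaining region (no effect) — 1 connected region; (whole slice rotated 10° about Z — lengths, areas and connectivity unchanged). The outline is a single polygon with 16 vertices. Extrusion per mm of travel: 0.8 × 0.24 / (π × 1.425²) = 0.030097. Accumulating E over each segment gives final E = 1.4626.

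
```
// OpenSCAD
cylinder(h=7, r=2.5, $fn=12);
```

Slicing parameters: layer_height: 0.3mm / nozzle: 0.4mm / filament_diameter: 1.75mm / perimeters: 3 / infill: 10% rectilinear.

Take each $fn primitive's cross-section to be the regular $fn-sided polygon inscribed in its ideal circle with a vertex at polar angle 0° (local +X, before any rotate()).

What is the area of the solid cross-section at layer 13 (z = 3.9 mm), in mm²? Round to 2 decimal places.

At z = 3.9 mm: the r=2.5 cylinder contributes a regular 12-gon of circumradius 2.5 (area = (12/2)·2.500²·sin(360°/12) = 18.75 mm²). Overall, the cross-section is a single solid region. Net area = 18.75 mm².

18.75 mm²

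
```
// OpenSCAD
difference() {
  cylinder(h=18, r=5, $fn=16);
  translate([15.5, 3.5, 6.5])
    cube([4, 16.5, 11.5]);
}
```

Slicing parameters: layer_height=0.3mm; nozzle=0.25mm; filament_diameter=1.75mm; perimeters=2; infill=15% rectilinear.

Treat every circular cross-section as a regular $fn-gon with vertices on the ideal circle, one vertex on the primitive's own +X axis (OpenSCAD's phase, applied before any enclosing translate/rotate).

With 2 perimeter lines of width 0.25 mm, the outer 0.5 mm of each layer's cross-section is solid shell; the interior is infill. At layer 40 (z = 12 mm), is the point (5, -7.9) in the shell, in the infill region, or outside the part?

At z = 12 mm: the r=5 cylinder contributes a regular 16-gon of circumradius 5; the 4×16.5 cube at (15.5, 3.5) contributes its full rectangle; After the difference (first − rest): starting from the r=5 cylinder, the 4×16.5 cube at (15.5, 3.5) misses the remaining region (no effect) — 1 connected region. Overall, the cross-section is a single solid region. The nearest boundary edge runs (3.54, -3.54)→(1.91, -4.62); distance from the point to it = 4.44 mm. The point is not inside any of the regions above, so it lies outside the cross-section (4.44 mm from the nearest boundary).

outside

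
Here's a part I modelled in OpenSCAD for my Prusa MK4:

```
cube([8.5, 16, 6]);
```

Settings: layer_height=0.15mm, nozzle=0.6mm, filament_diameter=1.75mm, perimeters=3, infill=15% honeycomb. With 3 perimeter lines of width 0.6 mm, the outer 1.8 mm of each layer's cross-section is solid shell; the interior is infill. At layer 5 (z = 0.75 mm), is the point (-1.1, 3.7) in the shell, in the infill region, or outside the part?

At z = 0.75 mm: the cube (footprint 8.5×16) is included at this height. Overall, the cross-section is a single solid region. The nearest boundary edge runs (0.00, 16.00)→(0.00, 0.00); distance from the point to it = 1.10 mm. The point is not inside any of the regions above, so it lies outside the cross-section (1.10 mm from the nearest boundary).

outside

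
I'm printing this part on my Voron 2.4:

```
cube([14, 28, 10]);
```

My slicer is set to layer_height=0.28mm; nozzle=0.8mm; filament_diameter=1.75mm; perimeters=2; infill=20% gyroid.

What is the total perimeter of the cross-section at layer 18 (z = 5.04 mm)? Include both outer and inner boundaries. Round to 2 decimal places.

84.00 mm

At z = 5.04 mm: the cube is present — its section is the full 14×28 rectangle (perimeter 84.00 mm). Overall, the cross-section is a single solid region. Total boundary length (outer) = 84.00 mm.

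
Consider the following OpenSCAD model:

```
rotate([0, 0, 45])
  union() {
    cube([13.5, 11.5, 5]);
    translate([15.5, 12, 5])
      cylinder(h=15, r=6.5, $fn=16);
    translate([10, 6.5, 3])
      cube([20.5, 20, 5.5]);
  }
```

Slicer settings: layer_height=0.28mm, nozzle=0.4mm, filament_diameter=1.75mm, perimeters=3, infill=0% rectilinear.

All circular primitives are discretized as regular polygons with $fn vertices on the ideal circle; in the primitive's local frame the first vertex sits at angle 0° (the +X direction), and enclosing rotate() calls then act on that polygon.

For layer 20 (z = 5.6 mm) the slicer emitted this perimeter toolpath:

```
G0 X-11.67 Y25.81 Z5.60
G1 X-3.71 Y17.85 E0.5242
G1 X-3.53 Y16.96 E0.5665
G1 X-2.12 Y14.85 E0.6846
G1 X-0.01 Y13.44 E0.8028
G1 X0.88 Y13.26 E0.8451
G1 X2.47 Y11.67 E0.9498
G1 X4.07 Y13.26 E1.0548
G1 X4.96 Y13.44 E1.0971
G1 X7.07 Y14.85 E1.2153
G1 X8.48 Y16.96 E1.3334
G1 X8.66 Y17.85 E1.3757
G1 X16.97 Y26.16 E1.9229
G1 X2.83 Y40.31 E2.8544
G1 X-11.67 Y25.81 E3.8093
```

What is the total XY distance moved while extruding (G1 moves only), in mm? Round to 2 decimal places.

Sum the Euclidean lengths of each G1 segment: total = 81.81 mm.

81.81 mm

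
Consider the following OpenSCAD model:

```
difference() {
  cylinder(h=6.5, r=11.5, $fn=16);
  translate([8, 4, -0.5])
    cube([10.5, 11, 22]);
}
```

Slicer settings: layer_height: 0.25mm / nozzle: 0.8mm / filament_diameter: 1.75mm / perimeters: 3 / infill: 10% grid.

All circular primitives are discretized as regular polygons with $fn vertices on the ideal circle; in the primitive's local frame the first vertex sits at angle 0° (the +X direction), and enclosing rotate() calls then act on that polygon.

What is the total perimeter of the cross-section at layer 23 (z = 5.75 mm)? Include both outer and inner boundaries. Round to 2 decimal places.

At z = 5.75 mm: the r=11.5 cylinder contributes a regular 16-gon of circumradius 11.5 (perimeter = 2·16·11.500·sin(180°/16) = 71.79 mm); the cube at (8, 4) is present — its section is the full 10.5×11 rectangle (perimeter 43.00 mm); Taking the first minus the rest: starting from the r=11.5 cylinder, the 10.5×11 cube at (8, 4) partially overlaps it — only the 6.22 mm² overlap (of its 115.50 mm²) is removed, clipping the outline — boundary = 73.66 mm. Overall, the cross-section is a single solid region. Total boundary length (outer) = 73.66 mm.

73.66 mm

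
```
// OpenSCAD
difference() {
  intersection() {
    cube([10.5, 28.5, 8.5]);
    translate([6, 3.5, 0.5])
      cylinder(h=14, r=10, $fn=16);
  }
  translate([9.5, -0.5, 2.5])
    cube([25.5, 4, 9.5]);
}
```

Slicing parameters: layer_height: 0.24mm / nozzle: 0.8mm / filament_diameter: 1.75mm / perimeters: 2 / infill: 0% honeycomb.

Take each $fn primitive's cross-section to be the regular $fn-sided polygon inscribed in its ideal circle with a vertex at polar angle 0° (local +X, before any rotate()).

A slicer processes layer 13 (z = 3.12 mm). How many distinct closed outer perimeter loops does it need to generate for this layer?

At z = 3.12 mm: the cube is present — its section is the full 10.5×28.5 rectangle; the r=10 cylinder at (6, 3.5) contributes a regular 16-gon of circumradius 10; Taking the intersection: the r=10 cylinder at (6, 3.5) partially overlaps the 10.5×28.5 cube; clipping to the common part keeps 134.94 mm² — 1 connected region; the cube at (9.5, -0.5) (footprint 25.5×4) is included at this height; After the difference (first − rest): starting from the result so far, the 25.5×4 cube at (9.5, -0.5) partially overlaps it — only the 3.50 mm² overlap (of its 102.00 mm²) is removed, clipping the outline — 1 connected region. The result has 1 disconnected region.

1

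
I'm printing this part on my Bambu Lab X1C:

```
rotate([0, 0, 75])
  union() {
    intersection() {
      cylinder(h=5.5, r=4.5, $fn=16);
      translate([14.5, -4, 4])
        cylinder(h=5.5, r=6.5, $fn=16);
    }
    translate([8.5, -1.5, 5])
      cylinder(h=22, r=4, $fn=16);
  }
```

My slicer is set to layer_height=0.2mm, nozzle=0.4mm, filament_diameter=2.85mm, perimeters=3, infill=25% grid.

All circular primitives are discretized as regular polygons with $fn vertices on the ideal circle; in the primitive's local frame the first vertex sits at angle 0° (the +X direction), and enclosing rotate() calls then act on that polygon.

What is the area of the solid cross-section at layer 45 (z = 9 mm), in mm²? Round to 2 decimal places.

48.98 mm²

At z = 9 mm: the cylinder is absent (z outside [0, 5.5]); the cylinder at (14.5, -4): section is a regular 16-gon, circumradius r=6.5 (area = (16/2)·6.500²·sin(360°/16) = 129.35 mm²); Keeping only the common overlap: at least one operand is absent at this height, so nothing remains; the cylinder at (8.5, -1.5): section is a regular 16-gon, circumradius r=4 (area = (16/2)·4.000²·sin(360°/16) = 48.98 mm²); Taking the union: only the r=4 cylinder at (8.5, -1.5) is present, so the union is just that shape — area = 48.98 mm²; (whole slice rotated 75° about Z — lengths, areas and connectivity unchanged). Overall, the cross-section is a single solid region. Net area = 48.98 mm².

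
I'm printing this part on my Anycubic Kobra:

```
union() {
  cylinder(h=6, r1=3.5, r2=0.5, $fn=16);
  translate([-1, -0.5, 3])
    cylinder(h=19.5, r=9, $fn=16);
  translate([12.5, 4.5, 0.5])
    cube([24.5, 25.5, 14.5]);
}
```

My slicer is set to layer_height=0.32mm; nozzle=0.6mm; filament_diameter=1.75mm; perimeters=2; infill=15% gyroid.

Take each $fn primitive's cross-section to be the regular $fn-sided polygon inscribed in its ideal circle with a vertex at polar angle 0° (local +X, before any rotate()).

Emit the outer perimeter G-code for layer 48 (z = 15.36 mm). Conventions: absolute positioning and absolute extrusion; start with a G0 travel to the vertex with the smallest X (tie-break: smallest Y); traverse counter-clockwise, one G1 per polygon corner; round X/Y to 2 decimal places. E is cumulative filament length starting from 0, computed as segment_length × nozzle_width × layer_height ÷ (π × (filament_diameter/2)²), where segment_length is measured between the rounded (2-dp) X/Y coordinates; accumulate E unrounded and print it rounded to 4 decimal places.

G0 X-10.00 Y-0.50 Z15.36
G1 X-9.31 Y-3.94 E0.2801
G1 X-7.36 Y-6.86 E0.5603
G1 X-4.44 Y-8.81 E0.8406
G1 X-1.00 Y-9.50 E1.1207
G1 X2.44 Y-8.81 E1.4008
G1 X5.36 Y-6.86 E1.6810
G1 X7.31 Y-3.94 E1.9613
G1 X8.00 Y-0.50 E2.2414
G1 X7.31 Y2.94 E2.5215
G1 X5.36 Y5.86 E2.8017
G1 X2.44 Y7.81 E3.0820
G1 X-1.00 Y8.50 E3.3621
G1 X-4.44 Y7.81 E3.6422
G1 X-7.36 Y5.86 E3.9224
G1 X-9.31 Y2.94 E4.2027
G1 X-10.00 Y-0.50 E4.4828

At z = 15.36 mm: the cone is not intersected at this z (z outside [0, 6]); the cylinder at (-1, -0.5): section is a regular 16-gon, circumradius r=9; the cube at (12.5, 4.5) is absent (z outside [0.5, 15]); Taking the union: only the r=9 cylinder at (-1, -0.5) is present, so the union is just that shape — 1 connected region. The outline is a single polygon with 16 vertices. Extrusion per mm of travel: 0.6 × 0.32 / (π × 0.875²) = 0.079824. Accumulating E over each segment gives final E = 4.4828.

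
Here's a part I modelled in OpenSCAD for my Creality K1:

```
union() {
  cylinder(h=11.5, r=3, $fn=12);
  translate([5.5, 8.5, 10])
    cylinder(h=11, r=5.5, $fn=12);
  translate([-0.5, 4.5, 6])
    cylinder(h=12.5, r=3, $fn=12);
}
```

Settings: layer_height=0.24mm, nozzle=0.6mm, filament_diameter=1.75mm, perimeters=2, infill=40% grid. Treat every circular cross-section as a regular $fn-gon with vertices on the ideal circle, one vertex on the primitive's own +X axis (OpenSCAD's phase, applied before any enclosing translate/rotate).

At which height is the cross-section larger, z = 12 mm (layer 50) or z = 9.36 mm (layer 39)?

layer 50 (z = 12 mm)

Layer 50 (z = 12): the cylinder is not intersected at this z (z outside [0, 11.5]); the r=5.5 cylinder at (5.5, 8.5) contributes a regular 12-gon of circumradius 5.5 (area = (12/2)·5.500²·sin(360°/12) = 90.75 mm²); the r=3 cylinder at (-0.5, 4.5) contributes a regular 12-gon of circumradius 3 (area = (12/2)·3.000²·sin(360°/12) = 27.00 mm²); Taking the union: the regions partially overlap — summed areas 117.75 mm² minus the doubly-counted overlap 2.86 mm² gives 114.89 mm² — area = 114.89 mm². So its area = 114.89 mm². Layer 39 (z = 9.36): the cylinder: section is a regular 12-gon, circumradius r=3 (area = (12/2)·3.000²·sin(360°/12) = 27.00 mm²); the cylinder at (5.5, 8.5) does not reach this height (z outside [10, 21]); the r=3 cylinder at (-0.5, 4.5) contributes a regular 12-gon of circumradius 3 (area = (12/2)·3.000²·sin(360°/12) = 27.00 mm²); Combining (union): the regions partially overlap — summed areas 54.00 mm² minus the doubly-counted overlap 3.41 mm² gives 50.59 mm² — area = 50.59 mm². So its area = 50.59 mm². Layer 50 is larger (114.89 vs 50.59 mm²).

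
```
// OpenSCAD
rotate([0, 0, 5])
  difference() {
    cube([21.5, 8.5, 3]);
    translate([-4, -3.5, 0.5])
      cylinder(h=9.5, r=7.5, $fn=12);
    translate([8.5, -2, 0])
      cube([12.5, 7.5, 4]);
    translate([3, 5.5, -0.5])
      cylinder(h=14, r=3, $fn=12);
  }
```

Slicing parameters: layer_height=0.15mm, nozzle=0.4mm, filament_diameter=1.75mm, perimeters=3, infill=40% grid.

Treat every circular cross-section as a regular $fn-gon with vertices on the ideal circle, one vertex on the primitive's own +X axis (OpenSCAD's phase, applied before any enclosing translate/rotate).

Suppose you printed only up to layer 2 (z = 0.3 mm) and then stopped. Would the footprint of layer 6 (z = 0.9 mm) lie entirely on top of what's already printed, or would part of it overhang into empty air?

Compare the two slices. At z = 0.3: the cube is present — its section is the full 21.5×8.5 rectangle (area 182.75 mm²); the cylinder at (-4, -3.5) is absent (z outside [0.5, 10]); the cube at (8.5, -2) (footprint 12.5×7.5) is included at this height (area 93.75 mm²); the r=3 cylinder at (3, 5.5) gives a regular 12-gon of circumradius 3 (constant along its height) (area = (12/2)·3.000²·sin(360°/12) = 27.00 mm²); Subtracting the remaining from the first: starting from the 21.5×8.5 cube (182.75 mm²), the 12.5×7.5 cube at (8.5, -2) partially overlaps it — only the 68.75 mm² overlap (of its 93.75 mm²) is removed, clipping the outline; the r=3 cylinder at (3, 5.5) lies inside it touching the edge (removes its full 27.00 mm²) — area = 87.00 mm²; (rotated 5° about Z; rotation is an isometry so areas/perimeters/island counts are preserved). At z = 0.9: the cube is present — its section is the full 21.5×8.5 rectangle (area 182.75 mm²); the r=7.5 cylinder at (-4, -3.5) gives a regular 12-gon of circumradius 7.5 (constant along its height) (area = (12/2)·7.500²·sin(360°/12) = 168.75 mm²); the 12.5×7.5 cube at (8.5, -2) contributes its full rectangle (area 93.75 mm²); the cylinder at (3, 5.5): section is a regular 12-gon, circumradius r=3 (area = (12/2)·3.000²·sin(360°/12) = 27.00 mm²); Subtracting the remaining from the first: starting from the 21.5×8.5 cube (182.75 mm²), the r=7.5 cylinder at (-4, -3.5) partially overlaps it — only the 3.75 mm² overlap (of its 168.75 mm²) is removed, clipping the outline; the 12.5×7.5 cube at (8.5, -2) partially overlaps it — only the 68.75 mm² overlap (of its 93.75 mm²) is removed, clipping the outline; the r=3 cylinder at (3, 5.5) lies inside it touching the edge (removes its full 27.00 mm²) — area = 83.25 mm²; (rotated 5° about Z; rotation is an isometry so areas/perimeters/island counts are preserved). Checking containment: the cross-section at z = 0.9 is a subset of the cross-section at z = 0.3.

entirely on top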